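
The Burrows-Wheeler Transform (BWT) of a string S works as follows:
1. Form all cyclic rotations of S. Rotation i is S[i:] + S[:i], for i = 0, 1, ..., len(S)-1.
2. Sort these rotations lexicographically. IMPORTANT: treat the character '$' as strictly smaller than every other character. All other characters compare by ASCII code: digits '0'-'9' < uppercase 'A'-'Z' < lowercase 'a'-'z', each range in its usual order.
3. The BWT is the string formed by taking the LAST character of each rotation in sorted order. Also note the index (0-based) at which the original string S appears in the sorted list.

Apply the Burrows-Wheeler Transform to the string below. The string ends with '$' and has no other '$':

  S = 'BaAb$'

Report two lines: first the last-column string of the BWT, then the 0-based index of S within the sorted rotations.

All 5 rotations (rotation i = S[i:]+S[:i]):
  rot[0] = BaAb$
  rot[1] = aAb$B
  rot[2] = Ab$Ba
  rot[3] = b$BaA
  rot[4] = $BaAb
Sorted (with $ < everything):
  sorted[0] = $BaAb  (last char: 'b')
  sorted[1] = Ab$Ba  (last char: 'a')
  sorted[2] = BaAb$  (last char: '$')
  sorted[3] = aAb$B  (last char: 'B')
  sorted[4] = b$BaA  (last char: 'A')
Last column: ba$BA
Original string S is at sorted index 2

Answer: ba$BA
2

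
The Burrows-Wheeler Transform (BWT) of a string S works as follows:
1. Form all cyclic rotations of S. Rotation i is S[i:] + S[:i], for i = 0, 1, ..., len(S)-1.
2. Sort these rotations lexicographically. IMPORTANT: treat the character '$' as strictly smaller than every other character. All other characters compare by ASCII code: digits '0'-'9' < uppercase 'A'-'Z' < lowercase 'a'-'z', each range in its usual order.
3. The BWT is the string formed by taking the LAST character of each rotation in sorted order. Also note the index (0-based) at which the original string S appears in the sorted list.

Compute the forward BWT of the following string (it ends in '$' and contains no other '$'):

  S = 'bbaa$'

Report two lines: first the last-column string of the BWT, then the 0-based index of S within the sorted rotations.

Answer: aabb$
4

Derivation:
All 5 rotations (rotation i = S[i:]+S[:i]):
  rot[0] = bbaa$
  rot[1] = baa$b
  rot[2] = aa$bb
  rot[3] = a$bba
  rot[4] = $bbaa
Sorted (with $ < everything):
  sorted[0] = $bbaa  (last char: 'a')
  sorted[1] = a$bba  (last char: 'a')
  sorted[2] = aa$bb  (last char: 'b')
  sorted[3] = baa$b  (last char: 'b')
  sorted[4] = bbaa$  (last char: '$')
Last column: aabb$
Original string S is at sorted index 4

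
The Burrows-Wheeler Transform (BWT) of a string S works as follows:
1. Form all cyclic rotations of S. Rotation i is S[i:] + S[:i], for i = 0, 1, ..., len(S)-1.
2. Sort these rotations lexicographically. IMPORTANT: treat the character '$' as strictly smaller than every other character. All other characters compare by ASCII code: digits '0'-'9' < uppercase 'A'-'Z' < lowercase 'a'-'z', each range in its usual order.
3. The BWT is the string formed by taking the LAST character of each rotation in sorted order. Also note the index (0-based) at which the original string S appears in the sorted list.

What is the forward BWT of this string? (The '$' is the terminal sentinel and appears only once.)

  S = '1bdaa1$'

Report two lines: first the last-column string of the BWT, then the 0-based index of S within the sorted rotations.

Answer: 1a$ad1b
2

Derivation:
All 7 rotations (rotation i = S[i:]+S[:i]):
  rot[0] = 1bdaa1$
  rot[1] = bdaa1$1
  rot[2] = daa1$1b
  rot[3] = aa1$1bd
  rot[4] = a1$1bda
  rot[5] = 1$1bdaa
  rot[6] = $1bdaa1
Sorted (with $ < everything):
  sorted[0] = $1bdaa1  (last char: '1')
  sorted[1] = 1$1bdaa  (last char: 'a')
  sorted[2] = 1bdaa1$  (last char: '$')
  sorted[3] = a1$1bda  (last char: 'a')
  sorted[4] = aa1$1bd  (last char: 'd')
  sorted[5] = bdaa1$1  (last char: '1')
  sorted[6] = daa1$1b  (last char: 'b')
Last column: 1a$ad1b
Original string S is at sorted index 2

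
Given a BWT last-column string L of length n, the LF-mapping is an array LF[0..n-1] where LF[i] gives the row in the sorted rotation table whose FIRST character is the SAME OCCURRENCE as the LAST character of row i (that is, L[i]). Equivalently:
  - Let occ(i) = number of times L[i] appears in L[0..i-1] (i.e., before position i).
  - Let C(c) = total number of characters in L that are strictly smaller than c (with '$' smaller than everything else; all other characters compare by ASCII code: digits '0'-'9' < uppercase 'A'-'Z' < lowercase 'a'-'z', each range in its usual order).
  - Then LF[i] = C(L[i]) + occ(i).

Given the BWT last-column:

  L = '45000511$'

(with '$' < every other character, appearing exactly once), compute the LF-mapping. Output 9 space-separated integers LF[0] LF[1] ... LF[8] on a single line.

Char counts: '$':1, '0':3, '1':2, '4':1, '5':2
C (first-col start): C('$')=0, C('0')=1, C('1')=4, C('4')=6, C('5')=7
L[0]='4': occ=0, LF[0]=C('4')+0=6+0=6
L[1]='5': occ=0, LF[1]=C('5')+0=7+0=7
L[2]='0': occ=0, LF[2]=C('0')+0=1+0=1
L[3]='0': occ=1, LF[3]=C('0')+1=1+1=2
L[4]='0': occ=2, LF[4]=C('0')+2=1+2=3
L[5]='5': occ=1, LF[5]=C('5')+1=7+1=8
L[6]='1': occ=0, LF[6]=C('1')+0=4+0=4
L[7]='1': occ=1, LF[7]=C('1')+1=4+1=5
L[8]='$': occ=0, LF[8]=C('$')+0=0+0=0

Answer: 6 7 1 2 3 8 4 5 0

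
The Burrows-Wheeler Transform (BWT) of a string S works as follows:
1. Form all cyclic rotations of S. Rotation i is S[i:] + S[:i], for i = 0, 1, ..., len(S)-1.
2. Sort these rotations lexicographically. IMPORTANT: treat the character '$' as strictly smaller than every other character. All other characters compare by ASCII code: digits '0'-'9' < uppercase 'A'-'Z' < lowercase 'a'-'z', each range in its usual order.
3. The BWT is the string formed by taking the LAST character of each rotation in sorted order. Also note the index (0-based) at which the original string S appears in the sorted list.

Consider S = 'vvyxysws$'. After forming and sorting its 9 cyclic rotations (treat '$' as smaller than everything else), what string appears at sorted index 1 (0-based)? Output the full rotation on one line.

Answer: s$vvyxysw

Derivation:
All 9 rotations (rotation i = S[i:]+S[:i]):
  rot[0] = vvyxysws$
  rot[1] = vyxysws$v
  rot[2] = yxysws$vv
  rot[3] = xysws$vvy
  rot[4] = ysws$vvyx
  rot[5] = sws$vvyxy
  rot[6] = ws$vvyxys
  rot[7] = s$vvyxysw
  rot[8] = $vvyxysws
Sorted (with $ < everything):
  sorted[0] = $vvyxysws
  sorted[1] = s$vvyxysw
  sorted[2] = sws$vvyxy
  sorted[3] = vvyxysws$
  sorted[4] = vyxysws$v
  sorted[5] = ws$vvyxys
  sorted[6] = xysws$vvy
  sorted[7] = ysws$vvyx
  sorted[8] = yxysws$vv
sorted[1] = s$vvyxysw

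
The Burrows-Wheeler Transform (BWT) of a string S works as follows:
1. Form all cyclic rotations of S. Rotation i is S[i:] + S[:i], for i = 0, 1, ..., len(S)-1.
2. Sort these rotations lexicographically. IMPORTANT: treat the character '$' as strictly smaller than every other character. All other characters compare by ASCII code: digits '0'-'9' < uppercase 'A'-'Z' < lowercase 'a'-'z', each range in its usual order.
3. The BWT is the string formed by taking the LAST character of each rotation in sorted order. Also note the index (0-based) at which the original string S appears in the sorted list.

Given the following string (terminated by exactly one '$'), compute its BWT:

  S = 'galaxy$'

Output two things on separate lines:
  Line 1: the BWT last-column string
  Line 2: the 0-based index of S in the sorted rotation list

Answer: ygl$aax
3

Derivation:
All 7 rotations (rotation i = S[i:]+S[:i]):
  rot[0] = galaxy$
  rot[1] = alaxy$g
  rot[2] = laxy$ga
  rot[3] = axy$gal
  rot[4] = xy$gala
  rot[5] = y$galax
  rot[6] = $galaxy
Sorted (with $ < everything):
  sorted[0] = $galaxy  (last char: 'y')
  sorted[1] = alaxy$g  (last char: 'g')
  sorted[2] = axy$gal  (last char: 'l')
  sorted[3] = galaxy$  (last char: '$')
  sorted[4] = laxy$ga  (last char: 'a')
  sorted[5] = xy$gala  (last char: 'a')
  sorted[6] = y$galax  (last char: 'x')
Last column: ygl$aax
Original string S is at sorted index 3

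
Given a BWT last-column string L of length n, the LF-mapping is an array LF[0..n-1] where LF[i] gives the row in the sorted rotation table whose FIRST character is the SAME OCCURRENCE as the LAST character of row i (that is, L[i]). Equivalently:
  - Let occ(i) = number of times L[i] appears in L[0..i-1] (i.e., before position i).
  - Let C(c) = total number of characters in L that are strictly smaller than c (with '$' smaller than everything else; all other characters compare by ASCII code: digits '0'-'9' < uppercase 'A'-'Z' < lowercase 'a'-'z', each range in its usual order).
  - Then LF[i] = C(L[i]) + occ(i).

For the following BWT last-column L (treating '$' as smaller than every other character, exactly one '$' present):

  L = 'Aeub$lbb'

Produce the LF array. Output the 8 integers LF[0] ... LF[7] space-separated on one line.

Char counts: '$':1, 'A':1, 'b':3, 'e':1, 'l':1, 'u':1
C (first-col start): C('$')=0, C('A')=1, C('b')=2, C('e')=5, C('l')=6, C('u')=7
L[0]='A': occ=0, LF[0]=C('A')+0=1+0=1
L[1]='e': occ=0, LF[1]=C('e')+0=5+0=5
L[2]='u': occ=0, LF[2]=C('u')+0=7+0=7
L[3]='b': occ=0, LF[3]=C('b')+0=2+0=2
L[4]='$': occ=0, LF[4]=C('$')+0=0+0=0
L[5]='l': occ=0, LF[5]=C('l')+0=6+0=6
L[6]='b': occ=1, LF[6]=C('b')+1=2+1=3
L[7]='b': occ=2, LF[7]=C('b')+2=2+2=4

Answer: 1 5 7 2 0 6 3 4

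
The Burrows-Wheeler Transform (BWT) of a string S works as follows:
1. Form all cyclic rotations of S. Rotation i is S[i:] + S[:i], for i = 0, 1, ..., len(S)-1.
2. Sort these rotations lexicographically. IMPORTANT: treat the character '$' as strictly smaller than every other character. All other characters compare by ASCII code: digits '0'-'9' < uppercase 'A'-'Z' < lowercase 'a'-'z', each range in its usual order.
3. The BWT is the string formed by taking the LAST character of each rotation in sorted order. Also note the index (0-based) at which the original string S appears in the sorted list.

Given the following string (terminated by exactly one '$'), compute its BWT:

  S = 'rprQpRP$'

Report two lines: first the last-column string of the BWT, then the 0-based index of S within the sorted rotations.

Answer: PRrpQrp$
7

Derivation:
All 8 rotations (rotation i = S[i:]+S[:i]):
  rot[0] = rprQpRP$
  rot[1] = prQpRP$r
  rot[2] = rQpRP$rp
  rot[3] = QpRP$rpr
  rot[4] = pRP$rprQ
  rot[5] = RP$rprQp
  rot[6] = P$rprQpR
  rot[7] = $rprQpRP
Sorted (with $ < everything):
  sorted[0] = $rprQpRP  (last char: 'P')
  sorted[1] = P$rprQpR  (last char: 'R')
  sorted[2] = QpRP$rpr  (last char: 'r')
  sorted[3] = RP$rprQp  (last char: 'p')
  sorted[4] = pRP$rprQ  (last char: 'Q')
  sorted[5] = prQpRP$r  (last char: 'r')
  sorted[6] = rQpRP$rp  (last char: 'p')
  sorted[7] = rprQpRP$  (last char: '$')
Last column: PRrpQrp$
Original string S is at sorted index 7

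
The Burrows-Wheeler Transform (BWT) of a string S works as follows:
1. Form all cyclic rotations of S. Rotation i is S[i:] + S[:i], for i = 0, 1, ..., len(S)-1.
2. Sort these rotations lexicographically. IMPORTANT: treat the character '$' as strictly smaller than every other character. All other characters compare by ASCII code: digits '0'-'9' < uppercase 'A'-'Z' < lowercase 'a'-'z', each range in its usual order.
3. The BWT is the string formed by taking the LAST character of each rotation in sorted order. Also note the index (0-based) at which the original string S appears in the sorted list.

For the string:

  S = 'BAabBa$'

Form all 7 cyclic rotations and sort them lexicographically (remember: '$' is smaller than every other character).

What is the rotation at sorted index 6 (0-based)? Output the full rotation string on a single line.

All 7 rotations (rotation i = S[i:]+S[:i]):
  rot[0] = BAabBa$
  rot[1] = AabBa$B
  rot[2] = abBa$BA
  rot[3] = bBa$BAa
  rot[4] = Ba$BAab
  rot[5] = a$BAabB
  rot[6] = $BAabBa
Sorted (with $ < everything):
  sorted[0] = $BAabBa
  sorted[1] = AabBa$B
  sorted[2] = BAabBa$
  sorted[3] = Ba$BAab
  sorted[4] = a$BAabB
  sorted[5] = abBa$BA
  sorted[6] = bBa$BAa
sorted[6] = bBa$BAa

Answer: bBa$BAa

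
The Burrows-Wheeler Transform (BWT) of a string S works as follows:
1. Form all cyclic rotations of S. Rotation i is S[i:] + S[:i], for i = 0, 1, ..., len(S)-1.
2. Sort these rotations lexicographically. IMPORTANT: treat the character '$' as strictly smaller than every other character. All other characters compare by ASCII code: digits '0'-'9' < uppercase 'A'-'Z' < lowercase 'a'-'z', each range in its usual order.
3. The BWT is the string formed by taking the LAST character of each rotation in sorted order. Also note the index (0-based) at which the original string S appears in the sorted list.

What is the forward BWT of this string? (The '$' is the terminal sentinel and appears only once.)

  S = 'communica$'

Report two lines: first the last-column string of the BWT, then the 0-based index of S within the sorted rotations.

Answer: aci$nomucm
3

Derivation:
All 10 rotations (rotation i = S[i:]+S[:i]):
  rot[0] = communica$
  rot[1] = ommunica$c
  rot[2] = mmunica$co
  rot[3] = munica$com
  rot[4] = unica$comm
  rot[5] = nica$commu
  rot[6] = ica$commun
  rot[7] = ca$communi
  rot[8] = a$communic
  rot[9] = $communica
Sorted (with $ < everything):
  sorted[0] = $communica  (last char: 'a')
  sorted[1] = a$communic  (last char: 'c')
  sorted[2] = ca$communi  (last char: 'i')
  sorted[3] = communica$  (last char: '$')
  sorted[4] = ica$commun  (last char: 'n')
  sorted[5] = mmunica$co  (last char: 'o')
  sorted[6] = munica$com  (last char: 'm')
  sorted[7] = nica$commu  (last char: 'u')
  sorted[8] = ommunica$c  (last char: 'c')
  sorted[9] = unica$comm  (last char: 'm')
Last column: aci$nomucm
Original string S is at sorted index 3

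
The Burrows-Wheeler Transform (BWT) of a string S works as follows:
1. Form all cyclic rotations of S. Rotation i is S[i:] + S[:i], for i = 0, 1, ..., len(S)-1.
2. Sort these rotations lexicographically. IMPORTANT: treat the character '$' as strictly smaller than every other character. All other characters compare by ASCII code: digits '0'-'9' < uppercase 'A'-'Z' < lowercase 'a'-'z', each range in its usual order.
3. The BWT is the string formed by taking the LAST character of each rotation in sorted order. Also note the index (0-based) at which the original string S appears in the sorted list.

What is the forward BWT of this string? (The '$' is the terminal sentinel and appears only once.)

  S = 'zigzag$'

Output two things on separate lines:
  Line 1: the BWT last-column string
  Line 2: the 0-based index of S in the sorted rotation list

Answer: gzaizg$
6

Derivation:
All 7 rotations (rotation i = S[i:]+S[:i]):
  rot[0] = zigzag$
  rot[1] = igzag$z
  rot[2] = gzag$zi
  rot[3] = zag$zig
  rot[4] = ag$zigz
  rot[5] = g$zigza
  rot[6] = $zigzag
Sorted (with $ < everything):
  sorted[0] = $zigzag  (last char: 'g')
  sorted[1] = ag$zigz  (last char: 'z')
  sorted[2] = g$zigza  (last char: 'a')
  sorted[3] = gzag$zi  (last char: 'i')
  sorted[4] = igzag$z  (last char: 'z')
  sorted[5] = zag$zig  (last char: 'g')
  sorted[6] = zigzag$  (last char: '$')
Last column: gzaizg$
Original string S is at sorted index 6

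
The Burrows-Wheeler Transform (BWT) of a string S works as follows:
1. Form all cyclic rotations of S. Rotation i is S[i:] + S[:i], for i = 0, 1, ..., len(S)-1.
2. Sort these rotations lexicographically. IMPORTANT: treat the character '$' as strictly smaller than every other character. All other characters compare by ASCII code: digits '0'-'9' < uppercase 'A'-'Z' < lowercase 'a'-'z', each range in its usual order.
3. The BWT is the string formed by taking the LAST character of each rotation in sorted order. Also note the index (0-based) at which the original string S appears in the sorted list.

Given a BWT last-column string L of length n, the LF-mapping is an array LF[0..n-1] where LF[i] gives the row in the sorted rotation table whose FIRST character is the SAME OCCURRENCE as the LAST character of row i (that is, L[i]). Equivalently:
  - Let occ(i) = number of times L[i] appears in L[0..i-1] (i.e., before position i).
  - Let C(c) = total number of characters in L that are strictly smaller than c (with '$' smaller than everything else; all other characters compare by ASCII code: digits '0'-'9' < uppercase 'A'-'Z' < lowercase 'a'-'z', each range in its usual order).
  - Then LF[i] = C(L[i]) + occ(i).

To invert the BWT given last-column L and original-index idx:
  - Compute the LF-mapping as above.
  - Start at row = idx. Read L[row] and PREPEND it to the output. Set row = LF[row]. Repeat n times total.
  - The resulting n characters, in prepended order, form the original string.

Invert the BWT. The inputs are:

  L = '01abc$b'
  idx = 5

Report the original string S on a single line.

Answer: bcba10$

Derivation:
LF mapping: 1 2 3 4 6 0 5
Walk LF starting at row 5, prepending L[row]:
  step 1: row=5, L[5]='$', prepend. Next row=LF[5]=0
  step 2: row=0, L[0]='0', prepend. Next row=LF[0]=1
  step 3: row=1, L[1]='1', prepend. Next row=LF[1]=2
  step 4: row=2, L[2]='a', prepend. Next row=LF[2]=3
  step 5: row=3, L[3]='b', prepend. Next row=LF[3]=4
  step 6: row=4, L[4]='c', prepend. Next row=LF[4]=6
  step 7: row=6, L[6]='b', prepend. Next row=LF[6]=5
Reversed output: bcba10$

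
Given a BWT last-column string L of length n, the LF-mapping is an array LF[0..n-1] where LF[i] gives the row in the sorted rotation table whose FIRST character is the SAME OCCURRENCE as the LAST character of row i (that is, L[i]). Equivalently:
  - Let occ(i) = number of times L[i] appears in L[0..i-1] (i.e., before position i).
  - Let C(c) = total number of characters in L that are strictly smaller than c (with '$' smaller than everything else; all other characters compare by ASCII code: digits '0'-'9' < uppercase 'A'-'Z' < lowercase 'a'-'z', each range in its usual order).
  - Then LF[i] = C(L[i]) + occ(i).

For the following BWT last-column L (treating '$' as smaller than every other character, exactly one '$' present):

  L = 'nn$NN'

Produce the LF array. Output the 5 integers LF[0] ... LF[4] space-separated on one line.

Char counts: '$':1, 'N':2, 'n':2
C (first-col start): C('$')=0, C('N')=1, C('n')=3
L[0]='n': occ=0, LF[0]=C('n')+0=3+0=3
L[1]='n': occ=1, LF[1]=C('n')+1=3+1=4
L[2]='$': occ=0, LF[2]=C('$')+0=0+0=0
L[3]='N': occ=0, LF[3]=C('N')+0=1+0=1
L[4]='N': occ=1, LF[4]=C('N')+1=1+1=2

Answer: 3 4 0 1 2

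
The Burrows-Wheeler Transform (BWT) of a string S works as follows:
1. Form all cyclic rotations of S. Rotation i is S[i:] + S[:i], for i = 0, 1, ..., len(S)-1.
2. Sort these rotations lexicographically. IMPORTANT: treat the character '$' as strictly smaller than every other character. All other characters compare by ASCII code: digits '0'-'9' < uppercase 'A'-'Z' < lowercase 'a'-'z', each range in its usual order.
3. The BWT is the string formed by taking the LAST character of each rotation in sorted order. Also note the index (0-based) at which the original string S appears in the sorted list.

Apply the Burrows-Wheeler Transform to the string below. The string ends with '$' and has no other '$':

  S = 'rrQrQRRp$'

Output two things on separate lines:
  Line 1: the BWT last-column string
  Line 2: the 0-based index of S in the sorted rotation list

Answer: prrQRRQr$
8

Derivation:
All 9 rotations (rotation i = S[i:]+S[:i]):
  rot[0] = rrQrQRRp$
  rot[1] = rQrQRRp$r
  rot[2] = QrQRRp$rr
  rot[3] = rQRRp$rrQ
  rot[4] = QRRp$rrQr
  rot[5] = RRp$rrQrQ
  rot[6] = Rp$rrQrQR
  rot[7] = p$rrQrQRR
  rot[8] = $rrQrQRRp
Sorted (with $ < everything):
  sorted[0] = $rrQrQRRp  (last char: 'p')
  sorted[1] = QRRp$rrQr  (last char: 'r')
  sorted[2] = QrQRRp$rr  (last char: 'r')
  sorted[3] = RRp$rrQrQ  (last char: 'Q')
  sorted[4] = Rp$rrQrQR  (last char: 'R')
  sorted[5] = p$rrQrQRR  (last char: 'R')
  sorted[6] = rQRRp$rrQ  (last char: 'Q')
  sorted[7] = rQrQRRp$r  (last char: 'r')
  sorted[8] = rrQrQRRp$  (last char: '$')
Last column: prrQRRQr$
Original string S is at sorted index 8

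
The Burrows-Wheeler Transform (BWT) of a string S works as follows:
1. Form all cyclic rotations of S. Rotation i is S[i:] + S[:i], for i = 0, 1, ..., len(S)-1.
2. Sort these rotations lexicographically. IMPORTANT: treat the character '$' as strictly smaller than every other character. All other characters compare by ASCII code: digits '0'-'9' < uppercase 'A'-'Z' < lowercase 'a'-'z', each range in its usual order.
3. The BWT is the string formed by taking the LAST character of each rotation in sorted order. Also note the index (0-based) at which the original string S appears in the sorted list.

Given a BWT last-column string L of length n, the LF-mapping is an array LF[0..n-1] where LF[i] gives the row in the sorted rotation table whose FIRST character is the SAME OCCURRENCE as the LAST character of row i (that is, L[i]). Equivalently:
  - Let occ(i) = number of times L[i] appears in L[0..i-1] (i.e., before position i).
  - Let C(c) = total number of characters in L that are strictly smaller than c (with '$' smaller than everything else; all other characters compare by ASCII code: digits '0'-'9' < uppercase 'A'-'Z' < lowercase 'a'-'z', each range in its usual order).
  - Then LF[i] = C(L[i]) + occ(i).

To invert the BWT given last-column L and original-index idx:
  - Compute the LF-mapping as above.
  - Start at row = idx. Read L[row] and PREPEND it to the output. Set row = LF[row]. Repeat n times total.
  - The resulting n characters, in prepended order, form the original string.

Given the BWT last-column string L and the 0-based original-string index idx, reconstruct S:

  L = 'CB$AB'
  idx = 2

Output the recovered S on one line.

LF mapping: 4 2 0 1 3
Walk LF starting at row 2, prepending L[row]:
  step 1: row=2, L[2]='$', prepend. Next row=LF[2]=0
  step 2: row=0, L[0]='C', prepend. Next row=LF[0]=4
  step 3: row=4, L[4]='B', prepend. Next row=LF[4]=3
  step 4: row=3, L[3]='A', prepend. Next row=LF[3]=1
  step 5: row=1, L[1]='B', prepend. Next row=LF[1]=2
Reversed output: BABC$

Answer: BABC$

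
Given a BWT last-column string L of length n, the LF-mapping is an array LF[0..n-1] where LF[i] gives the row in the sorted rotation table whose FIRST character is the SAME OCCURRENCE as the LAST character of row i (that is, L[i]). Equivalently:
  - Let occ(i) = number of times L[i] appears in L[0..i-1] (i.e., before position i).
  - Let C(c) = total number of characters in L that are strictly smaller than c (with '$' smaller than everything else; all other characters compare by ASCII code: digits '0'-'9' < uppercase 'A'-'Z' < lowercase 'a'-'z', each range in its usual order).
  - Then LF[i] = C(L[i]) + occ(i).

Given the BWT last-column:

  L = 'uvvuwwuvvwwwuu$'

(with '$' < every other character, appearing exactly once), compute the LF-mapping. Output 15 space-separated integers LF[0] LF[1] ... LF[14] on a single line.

Char counts: '$':1, 'u':5, 'v':4, 'w':5
C (first-col start): C('$')=0, C('u')=1, C('v')=6, C('w')=10
L[0]='u': occ=0, LF[0]=C('u')+0=1+0=1
L[1]='v': occ=0, LF[1]=C('v')+0=6+0=6
L[2]='v': occ=1, LF[2]=C('v')+1=6+1=7
L[3]='u': occ=1, LF[3]=C('u')+1=1+1=2
L[4]='w': occ=0, LF[4]=C('w')+0=10+0=10
L[5]='w': occ=1, LF[5]=C('w')+1=10+1=11
L[6]='u': occ=2, LF[6]=C('u')+2=1+2=3
L[7]='v': occ=2, LF[7]=C('v')+2=6+2=8
L[8]='v': occ=3, LF[8]=C('v')+3=6+3=9
L[9]='w': occ=2, LF[9]=C('w')+2=10+2=12
L[10]='w': occ=3, LF[10]=C('w')+3=10+3=13
L[11]='w': occ=4, LF[11]=C('w')+4=10+4=14
L[12]='u': occ=3, LF[12]=C('u')+3=1+3=4
L[13]='u': occ=4, LF[13]=C('u')+4=1+4=5
L[14]='$': occ=0, LF[14]=C('$')+0=0+0=0

Answer: 1 6 7 2 10 11 3 8 9 12 13 14 4 5 0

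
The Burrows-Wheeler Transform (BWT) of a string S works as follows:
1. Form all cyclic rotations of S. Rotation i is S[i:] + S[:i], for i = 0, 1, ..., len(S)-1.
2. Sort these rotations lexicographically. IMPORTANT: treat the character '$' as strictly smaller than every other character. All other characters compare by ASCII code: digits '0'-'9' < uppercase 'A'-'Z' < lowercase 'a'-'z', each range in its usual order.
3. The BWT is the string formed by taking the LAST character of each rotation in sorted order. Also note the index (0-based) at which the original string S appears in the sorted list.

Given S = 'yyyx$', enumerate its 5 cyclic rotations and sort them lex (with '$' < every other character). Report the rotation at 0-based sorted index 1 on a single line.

All 5 rotations (rotation i = S[i:]+S[:i]):
  rot[0] = yyyx$
  rot[1] = yyx$y
  rot[2] = yx$yy
  rot[3] = x$yyy
  rot[4] = $yyyx
Sorted (with $ < everything):
  sorted[0] = $yyyx
  sorted[1] = x$yyy
  sorted[2] = yx$yy
  sorted[3] = yyx$y
  sorted[4] = yyyx$
sorted[1] = x$yyy

Answer: x$yyy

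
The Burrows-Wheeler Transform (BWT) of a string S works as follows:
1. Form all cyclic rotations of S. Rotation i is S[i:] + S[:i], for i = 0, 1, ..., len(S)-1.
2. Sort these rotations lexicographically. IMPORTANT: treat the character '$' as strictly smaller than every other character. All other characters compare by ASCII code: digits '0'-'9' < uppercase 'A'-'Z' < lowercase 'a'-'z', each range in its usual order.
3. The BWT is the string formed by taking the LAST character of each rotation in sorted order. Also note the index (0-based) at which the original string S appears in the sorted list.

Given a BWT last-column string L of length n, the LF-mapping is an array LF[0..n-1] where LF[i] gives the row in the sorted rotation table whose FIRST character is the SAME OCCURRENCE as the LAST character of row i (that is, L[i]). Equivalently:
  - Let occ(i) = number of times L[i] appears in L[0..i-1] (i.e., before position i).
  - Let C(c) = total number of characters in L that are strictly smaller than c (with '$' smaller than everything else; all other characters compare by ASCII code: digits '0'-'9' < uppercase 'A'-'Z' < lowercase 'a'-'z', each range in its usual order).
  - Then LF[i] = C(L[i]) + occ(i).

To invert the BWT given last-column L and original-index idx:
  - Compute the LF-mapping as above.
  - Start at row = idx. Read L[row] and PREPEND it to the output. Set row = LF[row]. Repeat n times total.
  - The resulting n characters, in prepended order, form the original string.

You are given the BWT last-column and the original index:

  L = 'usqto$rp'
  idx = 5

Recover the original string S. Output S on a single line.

Answer: sortqpu$

Derivation:
LF mapping: 7 5 3 6 1 0 4 2
Walk LF starting at row 5, prepending L[row]:
  step 1: row=5, L[5]='$', prepend. Next row=LF[5]=0
  step 2: row=0, L[0]='u', prepend. Next row=LF[0]=7
  step 3: row=7, L[7]='p', prepend. Next row=LF[7]=2
  step 4: row=2, L[2]='q', prepend. Next row=LF[2]=3
  step 5: row=3, L[3]='t', prepend. Next row=LF[3]=6
  step 6: row=6, L[6]='r', prepend. Next row=LF[6]=4
  step 7: row=4, L[4]='o', prepend. Next row=LF[4]=1
  step 8: row=1, L[1]='s', prepend. Next row=LF[1]=5
Reversed output: sortqpu$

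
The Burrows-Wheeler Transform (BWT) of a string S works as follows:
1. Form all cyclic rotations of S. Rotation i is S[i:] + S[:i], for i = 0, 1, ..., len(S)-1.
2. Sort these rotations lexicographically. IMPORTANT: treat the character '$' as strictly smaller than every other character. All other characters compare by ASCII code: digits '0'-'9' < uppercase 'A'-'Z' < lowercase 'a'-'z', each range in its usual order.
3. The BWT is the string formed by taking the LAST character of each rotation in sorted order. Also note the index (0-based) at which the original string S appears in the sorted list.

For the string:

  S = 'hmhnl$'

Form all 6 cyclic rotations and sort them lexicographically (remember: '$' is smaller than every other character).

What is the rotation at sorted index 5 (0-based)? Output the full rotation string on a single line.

Answer: nl$hmh

Derivation:
All 6 rotations (rotation i = S[i:]+S[:i]):
  rot[0] = hmhnl$
  rot[1] = mhnl$h
  rot[2] = hnl$hm
  rot[3] = nl$hmh
  rot[4] = l$hmhn
  rot[5] = $hmhnl
Sorted (with $ < everything):
  sorted[0] = $hmhnl
  sorted[1] = hmhnl$
  sorted[2] = hnl$hm
  sorted[3] = l$hmhn
  sorted[4] = mhnl$h
  sorted[5] = nl$hmh
sorted[5] = nl$hmh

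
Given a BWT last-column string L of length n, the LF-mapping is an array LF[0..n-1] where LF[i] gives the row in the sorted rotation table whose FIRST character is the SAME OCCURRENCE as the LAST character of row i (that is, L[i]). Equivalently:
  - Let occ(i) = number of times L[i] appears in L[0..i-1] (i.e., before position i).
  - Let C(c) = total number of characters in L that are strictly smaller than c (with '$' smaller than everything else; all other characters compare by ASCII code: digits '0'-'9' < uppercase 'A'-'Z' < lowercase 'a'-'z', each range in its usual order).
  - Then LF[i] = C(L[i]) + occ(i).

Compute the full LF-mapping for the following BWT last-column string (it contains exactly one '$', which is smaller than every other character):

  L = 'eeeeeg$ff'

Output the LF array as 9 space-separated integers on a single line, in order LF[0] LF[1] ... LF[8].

Char counts: '$':1, 'e':5, 'f':2, 'g':1
C (first-col start): C('$')=0, C('e')=1, C('f')=6, C('g')=8
L[0]='e': occ=0, LF[0]=C('e')+0=1+0=1
L[1]='e': occ=1, LF[1]=C('e')+1=1+1=2
L[2]='e': occ=2, LF[2]=C('e')+2=1+2=3
L[3]='e': occ=3, LF[3]=C('e')+3=1+3=4
L[4]='e': occ=4, LF[4]=C('e')+4=1+4=5
L[5]='g': occ=0, LF[5]=C('g')+0=8+0=8
L[6]='$': occ=0, LF[6]=C('$')+0=0+0=0
L[7]='f': occ=0, LF[7]=C('f')+0=6+0=6
L[8]='f': occ=1, LF[8]=C('f')+1=6+1=7

Answer: 1 2 3 4 5 8 0 6 7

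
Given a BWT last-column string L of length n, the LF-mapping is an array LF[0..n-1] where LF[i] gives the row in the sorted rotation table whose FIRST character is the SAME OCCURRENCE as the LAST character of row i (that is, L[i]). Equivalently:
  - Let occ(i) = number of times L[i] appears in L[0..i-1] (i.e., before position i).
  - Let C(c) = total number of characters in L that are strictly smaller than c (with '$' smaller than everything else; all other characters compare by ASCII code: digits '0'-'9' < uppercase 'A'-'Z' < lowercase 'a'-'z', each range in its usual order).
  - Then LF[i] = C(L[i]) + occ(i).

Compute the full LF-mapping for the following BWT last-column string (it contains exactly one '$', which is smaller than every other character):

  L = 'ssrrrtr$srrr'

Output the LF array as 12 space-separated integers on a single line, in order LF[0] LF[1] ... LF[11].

Char counts: '$':1, 'r':7, 's':3, 't':1
C (first-col start): C('$')=0, C('r')=1, C('s')=8, C('t')=11
L[0]='s': occ=0, LF[0]=C('s')+0=8+0=8
L[1]='s': occ=1, LF[1]=C('s')+1=8+1=9
L[2]='r': occ=0, LF[2]=C('r')+0=1+0=1
L[3]='r': occ=1, LF[3]=C('r')+1=1+1=2
L[4]='r': occ=2, LF[4]=C('r')+2=1+2=3
L[5]='t': occ=0, LF[5]=C('t')+0=11+0=11
L[6]='r': occ=3, LF[6]=C('r')+3=1+3=4
L[7]='$': occ=0, LF[7]=C('$')+0=0+0=0
L[8]='s': occ=2, LF[8]=C('s')+2=8+2=10
L[9]='r': occ=4, LF[9]=C('r')+4=1+4=5
L[10]='r': occ=5, LF[10]=C('r')+5=1+5=6
L[11]='r': occ=6, LF[11]=C('r')+6=1+6=7

Answer: 8 9 1 2 3 11 4 0 10 5 6 7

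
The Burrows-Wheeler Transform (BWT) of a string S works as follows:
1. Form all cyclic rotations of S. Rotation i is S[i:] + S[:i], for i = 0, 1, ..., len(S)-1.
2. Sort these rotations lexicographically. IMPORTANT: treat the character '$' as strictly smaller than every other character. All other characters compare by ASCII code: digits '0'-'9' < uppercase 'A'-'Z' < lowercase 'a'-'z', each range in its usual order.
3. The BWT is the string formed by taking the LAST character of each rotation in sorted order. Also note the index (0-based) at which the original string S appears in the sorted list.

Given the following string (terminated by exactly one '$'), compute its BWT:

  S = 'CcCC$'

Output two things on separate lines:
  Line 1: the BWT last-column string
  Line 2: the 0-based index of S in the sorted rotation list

Answer: CCc$C
3

Derivation:
All 5 rotations (rotation i = S[i:]+S[:i]):
  rot[0] = CcCC$
  rot[1] = cCC$C
  rot[2] = CC$Cc
  rot[3] = C$CcC
  rot[4] = $CcCC
Sorted (with $ < everything):
  sorted[0] = $CcCC  (last char: 'C')
  sorted[1] = C$CcC  (last char: 'C')
  sorted[2] = CC$Cc  (last char: 'c')
  sorted[3] = CcCC$  (last char: '$')
  sorted[4] = cCC$C  (last char: 'C')
Last column: CCc$C
Original string S is at sorted index 3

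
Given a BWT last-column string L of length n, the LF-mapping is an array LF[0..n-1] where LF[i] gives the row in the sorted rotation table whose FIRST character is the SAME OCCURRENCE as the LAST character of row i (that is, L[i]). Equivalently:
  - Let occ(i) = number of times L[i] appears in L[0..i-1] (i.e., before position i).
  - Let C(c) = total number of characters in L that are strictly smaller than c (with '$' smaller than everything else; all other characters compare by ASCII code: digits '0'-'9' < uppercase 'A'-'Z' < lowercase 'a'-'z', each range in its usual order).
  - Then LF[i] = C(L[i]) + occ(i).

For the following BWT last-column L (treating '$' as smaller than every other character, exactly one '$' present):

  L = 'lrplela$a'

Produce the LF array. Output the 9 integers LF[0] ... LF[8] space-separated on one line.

Char counts: '$':1, 'a':2, 'e':1, 'l':3, 'p':1, 'r':1
C (first-col start): C('$')=0, C('a')=1, C('e')=3, C('l')=4, C('p')=7, C('r')=8
L[0]='l': occ=0, LF[0]=C('l')+0=4+0=4
L[1]='r': occ=0, LF[1]=C('r')+0=8+0=8
L[2]='p': occ=0, LF[2]=C('p')+0=7+0=7
L[3]='l': occ=1, LF[3]=C('l')+1=4+1=5
L[4]='e': occ=0, LF[4]=C('e')+0=3+0=3
L[5]='l': occ=2, LF[5]=C('l')+2=4+2=6
L[6]='a': occ=0, LF[6]=C('a')+0=1+0=1
L[7]='$': occ=0, LF[7]=C('$')+0=0+0=0
L[8]='a': occ=1, LF[8]=C('a')+1=1+1=2

Answer: 4 8 7 5 3 6 1 0 2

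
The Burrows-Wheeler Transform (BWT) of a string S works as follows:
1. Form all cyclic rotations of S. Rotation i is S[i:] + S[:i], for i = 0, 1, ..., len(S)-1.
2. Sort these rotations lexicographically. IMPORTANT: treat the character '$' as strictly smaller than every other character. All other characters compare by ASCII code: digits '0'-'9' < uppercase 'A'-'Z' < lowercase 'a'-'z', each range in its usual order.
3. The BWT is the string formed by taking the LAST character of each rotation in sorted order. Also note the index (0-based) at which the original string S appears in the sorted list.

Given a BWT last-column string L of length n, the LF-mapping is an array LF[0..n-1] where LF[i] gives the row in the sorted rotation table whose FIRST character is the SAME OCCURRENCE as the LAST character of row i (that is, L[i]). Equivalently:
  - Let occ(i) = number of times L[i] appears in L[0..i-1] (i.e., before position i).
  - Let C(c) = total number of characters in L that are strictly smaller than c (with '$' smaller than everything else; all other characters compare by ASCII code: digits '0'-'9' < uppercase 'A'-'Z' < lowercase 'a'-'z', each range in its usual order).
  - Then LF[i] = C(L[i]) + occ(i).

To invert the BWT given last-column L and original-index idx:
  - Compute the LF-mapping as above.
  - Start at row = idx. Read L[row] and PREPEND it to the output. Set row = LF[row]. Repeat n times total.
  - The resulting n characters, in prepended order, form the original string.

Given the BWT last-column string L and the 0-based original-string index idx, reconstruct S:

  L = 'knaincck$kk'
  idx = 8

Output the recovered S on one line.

LF mapping: 5 9 1 4 10 2 3 6 0 7 8
Walk LF starting at row 8, prepending L[row]:
  step 1: row=8, L[8]='$', prepend. Next row=LF[8]=0
  step 2: row=0, L[0]='k', prepend. Next row=LF[0]=5
  step 3: row=5, L[5]='c', prepend. Next row=LF[5]=2
  step 4: row=2, L[2]='a', prepend. Next row=LF[2]=1
  step 5: row=1, L[1]='n', prepend. Next row=LF[1]=9
  step 6: row=9, L[9]='k', prepend. Next row=LF[9]=7
  step 7: row=7, L[7]='k', prepend. Next row=LF[7]=6
  step 8: row=6, L[6]='c', prepend. Next row=LF[6]=3
  step 9: row=3, L[3]='i', prepend. Next row=LF[3]=4
  step 10: row=4, L[4]='n', prepend. Next row=LF[4]=10
  step 11: row=10, L[10]='k', prepend. Next row=LF[10]=8
Reversed output: knickknack$

Answer: knickknack$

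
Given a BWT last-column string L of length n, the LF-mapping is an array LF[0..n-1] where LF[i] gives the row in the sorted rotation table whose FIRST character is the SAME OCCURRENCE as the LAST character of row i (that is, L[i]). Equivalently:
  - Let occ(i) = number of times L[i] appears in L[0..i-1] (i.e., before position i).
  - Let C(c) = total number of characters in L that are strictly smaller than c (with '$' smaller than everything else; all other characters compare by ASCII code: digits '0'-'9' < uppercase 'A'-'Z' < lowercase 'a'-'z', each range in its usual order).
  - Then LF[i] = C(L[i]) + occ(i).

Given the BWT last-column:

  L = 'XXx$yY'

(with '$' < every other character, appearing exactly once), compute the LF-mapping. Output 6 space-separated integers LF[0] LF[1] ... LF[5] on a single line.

Char counts: '$':1, 'X':2, 'Y':1, 'x':1, 'y':1
C (first-col start): C('$')=0, C('X')=1, C('Y')=3, C('x')=4, C('y')=5
L[0]='X': occ=0, LF[0]=C('X')+0=1+0=1
L[1]='X': occ=1, LF[1]=C('X')+1=1+1=2
L[2]='x': occ=0, LF[2]=C('x')+0=4+0=4
L[3]='$': occ=0, LF[3]=C('$')+0=0+0=0
L[4]='y': occ=0, LF[4]=C('y')+0=5+0=5
L[5]='Y': occ=0, LF[5]=C('Y')+0=3+0=3

Answer: 1 2 4 0 5 3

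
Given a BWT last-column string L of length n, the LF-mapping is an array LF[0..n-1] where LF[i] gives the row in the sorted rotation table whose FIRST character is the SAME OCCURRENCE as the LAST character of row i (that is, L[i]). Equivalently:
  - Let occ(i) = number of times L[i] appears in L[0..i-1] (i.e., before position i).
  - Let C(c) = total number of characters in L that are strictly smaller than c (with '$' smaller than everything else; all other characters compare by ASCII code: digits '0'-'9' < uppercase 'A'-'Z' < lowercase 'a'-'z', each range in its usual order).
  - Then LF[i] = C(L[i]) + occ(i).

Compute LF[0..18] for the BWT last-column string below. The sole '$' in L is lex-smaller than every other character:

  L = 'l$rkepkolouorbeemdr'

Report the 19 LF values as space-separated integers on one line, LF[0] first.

Answer: 8 0 15 6 3 14 7 11 9 12 18 13 16 1 4 5 10 2 17

Derivation:
Char counts: '$':1, 'b':1, 'd':1, 'e':3, 'k':2, 'l':2, 'm':1, 'o':3, 'p':1, 'r':3, 'u':1
C (first-col start): C('$')=0, C('b')=1, C('d')=2, C('e')=3, C('k')=6, C('l')=8, C('m')=10, C('o')=11, C('p')=14, C('r')=15, C('u')=18
L[0]='l': occ=0, LF[0]=C('l')+0=8+0=8
L[1]='$': occ=0, LF[1]=C('$')+0=0+0=0
L[2]='r': occ=0, LF[2]=C('r')+0=15+0=15
L[3]='k': occ=0, LF[3]=C('k')+0=6+0=6
L[4]='e': occ=0, LF[4]=C('e')+0=3+0=3
L[5]='p': occ=0, LF[5]=C('p')+0=14+0=14
L[6]='k': occ=1, LF[6]=C('k')+1=6+1=7
L[7]='o': occ=0, LF[7]=C('o')+0=11+0=11
L[8]='l': occ=1, LF[8]=C('l')+1=8+1=9
L[9]='o': occ=1, LF[9]=C('o')+1=11+1=12
L[10]='u': occ=0, LF[10]=C('u')+0=18+0=18
L[11]='o': occ=2, LF[11]=C('o')+2=11+2=13
L[12]='r': occ=1, LF[12]=C('r')+1=15+1=16
L[13]='b': occ=0, LF[13]=C('b')+0=1+0=1
L[14]='e': occ=1, LF[14]=C('e')+1=3+1=4
L[15]='e': occ=2, LF[15]=C('e')+2=3+2=5
L[16]='m': occ=0, LF[16]=C('m')+0=10+0=10
L[17]='d': occ=0, LF[17]=C('d')+0=2+0=2
L[18]='r': occ=2, LF[18]=C('r')+2=15+2=17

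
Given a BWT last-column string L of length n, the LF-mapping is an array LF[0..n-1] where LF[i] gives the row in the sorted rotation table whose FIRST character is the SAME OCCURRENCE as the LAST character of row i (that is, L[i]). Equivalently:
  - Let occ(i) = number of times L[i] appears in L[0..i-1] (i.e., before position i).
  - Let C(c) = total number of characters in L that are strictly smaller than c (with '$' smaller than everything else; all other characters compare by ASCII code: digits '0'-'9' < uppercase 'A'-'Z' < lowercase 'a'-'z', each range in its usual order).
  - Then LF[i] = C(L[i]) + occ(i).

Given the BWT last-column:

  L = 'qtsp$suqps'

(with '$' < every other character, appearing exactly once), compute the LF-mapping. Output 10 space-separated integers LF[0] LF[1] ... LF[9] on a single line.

Answer: 3 8 5 1 0 6 9 4 2 7

Derivation:
Char counts: '$':1, 'p':2, 'q':2, 's':3, 't':1, 'u':1
C (first-col start): C('$')=0, C('p')=1, C('q')=3, C('s')=5, C('t')=8, C('u')=9
L[0]='q': occ=0, LF[0]=C('q')+0=3+0=3
L[1]='t': occ=0, LF[1]=C('t')+0=8+0=8
L[2]='s': occ=0, LF[2]=C('s')+0=5+0=5
L[3]='p': occ=0, LF[3]=C('p')+0=1+0=1
L[4]='$': occ=0, LF[4]=C('$')+0=0+0=0
L[5]='s': occ=1, LF[5]=C('s')+1=5+1=6
L[6]='u': occ=0, LF[6]=C('u')+0=9+0=9
L[7]='q': occ=1, LF[7]=C('q')+1=3+1=4
L[8]='p': occ=1, LF[8]=C('p')+1=1+1=2
L[9]='s': occ=2, LF[9]=C('s')+2=5+2=7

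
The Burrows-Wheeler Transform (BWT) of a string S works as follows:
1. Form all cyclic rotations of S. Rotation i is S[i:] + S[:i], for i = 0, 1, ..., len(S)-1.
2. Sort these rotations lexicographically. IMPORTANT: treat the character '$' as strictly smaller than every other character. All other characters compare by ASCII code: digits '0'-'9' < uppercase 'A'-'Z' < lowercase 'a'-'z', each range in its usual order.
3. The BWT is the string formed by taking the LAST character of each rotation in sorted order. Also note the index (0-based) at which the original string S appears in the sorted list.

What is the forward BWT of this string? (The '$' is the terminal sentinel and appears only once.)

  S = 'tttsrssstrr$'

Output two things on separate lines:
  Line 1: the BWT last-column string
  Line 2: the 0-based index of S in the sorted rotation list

All 12 rotations (rotation i = S[i:]+S[:i]):
  rot[0] = tttsrssstrr$
  rot[1] = ttsrssstrr$t
  rot[2] = tsrssstrr$tt
  rot[3] = srssstrr$ttt
  rot[4] = rssstrr$ttts
  rot[5] = ssstrr$tttsr
  rot[6] = sstrr$tttsrs
  rot[7] = strr$tttsrss
  rot[8] = trr$tttsrsss
  rot[9] = rr$tttsrssst
  rot[10] = r$tttsrssstr
  rot[11] = $tttsrssstrr
Sorted (with $ < everything):
  sorted[0] = $tttsrssstrr  (last char: 'r')
  sorted[1] = r$tttsrssstr  (last char: 'r')
  sorted[2] = rr$tttsrssst  (last char: 't')
  sorted[3] = rssstrr$ttts  (last char: 's')
  sorted[4] = srssstrr$ttt  (last char: 't')
  sorted[5] = ssstrr$tttsr  (last char: 'r')
  sorted[6] = sstrr$tttsrs  (last char: 's')
  sorted[7] = strr$tttsrss  (last char: 's')
  sorted[8] = trr$tttsrsss  (last char: 's')
  sorted[9] = tsrssstrr$tt  (last char: 't')
  sorted[10] = ttsrssstrr$t  (last char: 't')
  sorted[11] = tttsrssstrr$  (last char: '$')
Last column: rrtstrssstt$
Original string S is at sorted index 11

Answer: rrtstrssstt$
11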